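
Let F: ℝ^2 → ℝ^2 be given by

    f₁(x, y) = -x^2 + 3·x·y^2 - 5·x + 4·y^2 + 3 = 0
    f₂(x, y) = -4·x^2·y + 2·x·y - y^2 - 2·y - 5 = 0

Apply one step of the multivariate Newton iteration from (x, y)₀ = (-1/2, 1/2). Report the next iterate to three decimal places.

At (-1/2, 1/2): F = (5.875, -7.250).
Jacobian J = [[-2·x + 3·y^2 - 5, 6·x·y + 8·y], [-8·x·y + 2·y, -4·x^2 + 2·x - 2·y - 2]].
At the point, J = [[-3.250, 2.500], [3.000, -5.000]] (det J = 8.750).
Solving J·Δ = −F gives Δ = (1.286, -0.679).
Then the next iterate is (x, y)₁ = (0.786, -0.179).

(0.786, -0.179)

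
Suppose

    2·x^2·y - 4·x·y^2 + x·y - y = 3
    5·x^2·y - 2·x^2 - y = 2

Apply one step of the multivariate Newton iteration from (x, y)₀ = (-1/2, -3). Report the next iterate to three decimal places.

(-0.323, -2.066)

At (-1/2, -3): F = (18.000, -3.250).
Jacobian J = [[4·x·y - 4·y^2 + y, 2·x^2 - 8·x·y + x - 1], [10·x·y - 4·x, 5·x^2 - 1]].
At the point, J = [[-33.000, -13.000], [17.000, 0.250]] (det J = 212.750).
Solving J·Δ = −F gives Δ = (0.177, 0.934).
Then the next iterate is (x, y)₁ = (-0.323, -2.066).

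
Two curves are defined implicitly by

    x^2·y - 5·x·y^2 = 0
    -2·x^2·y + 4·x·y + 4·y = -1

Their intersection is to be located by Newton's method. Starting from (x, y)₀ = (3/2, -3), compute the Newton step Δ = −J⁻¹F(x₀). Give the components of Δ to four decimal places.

At (3/2, -3): F = (-74.2500, -15.5000).
Jacobian J = [[2·x·y - 5·y^2, x^2 - 10·x·y], [-4·x·y + 4·y, -2·x^2 + 4·x + 4]].
At the point, J = [[-54.0000, 47.2500], [6.0000, 5.5000]] (det J = -580.5000).
Solving J·Δ = −F gives Δ = (0.5581, 2.2093).

(0.5581, 2.2093)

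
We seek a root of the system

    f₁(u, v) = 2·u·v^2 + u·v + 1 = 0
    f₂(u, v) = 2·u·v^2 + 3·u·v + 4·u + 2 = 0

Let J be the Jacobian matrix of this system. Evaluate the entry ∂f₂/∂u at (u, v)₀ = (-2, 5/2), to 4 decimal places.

24.0000

∂f₂/∂u = 2·v^2 + 3·v + 4.
At (-2, 5/2) this is 24.0000.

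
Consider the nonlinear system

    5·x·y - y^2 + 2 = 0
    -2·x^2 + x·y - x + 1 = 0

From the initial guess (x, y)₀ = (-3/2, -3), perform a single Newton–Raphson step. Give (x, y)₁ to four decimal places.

At (-3/2, -3): F = (15.5000, 2.5000).
Jacobian J = [[5·y, 5·x - 2·y], [-4·x + y - 1, x]].
At the point, J = [[-15.0000, -1.5000], [2.0000, -1.5000]] (det J = 25.5000).
Solving J·Δ = −F gives Δ = (0.7647, 2.6863).
Then the next iterate is (x, y)₁ = (-0.7353, -0.3137).

(-0.7353, -0.3137)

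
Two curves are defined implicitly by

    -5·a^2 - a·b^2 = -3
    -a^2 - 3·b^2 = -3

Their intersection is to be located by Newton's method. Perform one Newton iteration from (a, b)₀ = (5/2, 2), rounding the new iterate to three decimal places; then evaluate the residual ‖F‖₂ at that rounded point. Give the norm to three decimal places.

At (5/2, 2): F = (-38.250, -15.250).
Jacobian J = [[-10·a - b^2, -2·a·b], [-2·a, -6·b]].
At the point, J = [[-29.000, -10.000], [-5.000, -12.000]] (det J = 298.000).
Solving J·Δ = −F gives Δ = (-1.029, -0.842).
Then the next iterate is (a, b)₁ = (1.471, 1.158).
Re-evaluating at (1.471, 1.158): F = (-9.79176, -3.18673), so ‖F‖₂ = 10.297.

10.297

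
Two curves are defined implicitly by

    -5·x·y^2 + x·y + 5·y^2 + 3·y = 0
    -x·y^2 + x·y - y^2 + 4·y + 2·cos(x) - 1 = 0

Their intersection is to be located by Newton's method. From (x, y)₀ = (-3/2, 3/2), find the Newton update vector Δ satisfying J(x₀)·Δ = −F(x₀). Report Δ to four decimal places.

(-0.4014, -0.8792)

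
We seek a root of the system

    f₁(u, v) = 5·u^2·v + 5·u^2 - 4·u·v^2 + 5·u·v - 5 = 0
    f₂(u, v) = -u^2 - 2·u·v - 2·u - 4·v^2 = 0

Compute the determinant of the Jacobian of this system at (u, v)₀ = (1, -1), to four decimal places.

-18.0000

J = [[10·u·v + 10·u - 4·v^2 + 5·v, 5·u^2 - 8·u·v + 5·u], [-2·u - 2·v - 2, -2·u - 8·v]].
At the point, J = [[-9.0000, 18.0000], [-2.0000, 6.0000]].
det J = -18.0000.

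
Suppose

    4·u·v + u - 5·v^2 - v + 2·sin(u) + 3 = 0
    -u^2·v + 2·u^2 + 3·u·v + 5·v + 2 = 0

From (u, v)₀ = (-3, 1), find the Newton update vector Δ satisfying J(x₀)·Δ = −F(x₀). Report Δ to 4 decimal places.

At (-3, 1): F = (-18.282240, 7.0000).
Jacobian J = [[4·v + 2·cos(u) + 1, 4·u - 10·v - 1], [-2·u·v + 4·u + 3·v, -u^2 + 3·u + 5]].
At the point, J = [[3.020015, -23.0000], [-3.0000, -13.0000]] (det J = -108.260195).
Solving J·Δ = −F gives Δ = (3.6825, -0.3113).

(3.6825, -0.3113)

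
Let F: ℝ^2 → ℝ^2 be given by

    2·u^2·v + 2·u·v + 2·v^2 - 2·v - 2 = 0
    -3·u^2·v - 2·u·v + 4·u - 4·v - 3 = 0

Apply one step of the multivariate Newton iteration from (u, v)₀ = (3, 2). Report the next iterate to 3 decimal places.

(0.727, 2.455)

At (3, 2): F = (50.000, -65.000).
Jacobian J = [[4·u·v + 2·v, 2·u^2 + 2·u + 4·v - 2], [-6·u·v - 2·v + 4, -3·u^2 - 2·u - 4]].
At the point, J = [[28.000, 30.000], [-36.000, -37.000]] (det J = 44.000).
Solving J·Δ = −F gives Δ = (-2.273, 0.455).
Then the next iterate is (u, v)₁ = (0.727, 2.455).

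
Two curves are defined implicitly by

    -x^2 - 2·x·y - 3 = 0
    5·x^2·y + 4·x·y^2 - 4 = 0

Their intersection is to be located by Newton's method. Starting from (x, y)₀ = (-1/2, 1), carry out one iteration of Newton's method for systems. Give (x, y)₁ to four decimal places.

(-3.4167, 0.3333)

At (-1/2, 1): F = (-2.2500, -4.7500).
Jacobian J = [[-2·x - 2·y, -2·x], [10·x·y + 4·y^2, 5·x^2 + 8·x·y]].
At the point, J = [[-1.0000, 1.0000], [-1.0000, -2.7500]] (det J = 3.7500).
Solving J·Δ = −F gives Δ = (-2.9167, -0.6667).
Then the next iterate is (x, y)₁ = (-3.4167, 0.3333).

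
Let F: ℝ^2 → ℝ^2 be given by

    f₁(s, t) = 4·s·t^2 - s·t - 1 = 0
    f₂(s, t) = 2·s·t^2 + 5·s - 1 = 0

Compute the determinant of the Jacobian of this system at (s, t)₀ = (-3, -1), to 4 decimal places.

J = [[4·t^2 - t, 8·s·t - s], [2·t^2 + 5, 4·s·t]].
At the point, J = [[5.0000, 27.0000], [7.0000, 12.0000]].
det J = -129.0000.

-129.0000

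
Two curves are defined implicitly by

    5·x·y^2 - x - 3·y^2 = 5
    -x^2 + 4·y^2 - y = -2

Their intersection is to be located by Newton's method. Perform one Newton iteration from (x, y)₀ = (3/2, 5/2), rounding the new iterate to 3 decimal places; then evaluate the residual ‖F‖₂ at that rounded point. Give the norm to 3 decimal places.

5.983

At (3/2, 5/2): F = (21.625, 22.250).
Jacobian J = [[5·y^2 - 1, 10·x·y - 6·y], [-2·x, 8·y - 1]].
At the point, J = [[30.250, 22.500], [-3.000, 19.000]] (det J = 642.250).
Solving J·Δ = −F gives Δ = (0.140, -1.149).
Then the next iterate is (x, y)₁ = (1.640, 1.351).
Re-evaluating at (1.640, 1.351): F = (2.85105, 5.26020), so ‖F‖₂ = 5.983.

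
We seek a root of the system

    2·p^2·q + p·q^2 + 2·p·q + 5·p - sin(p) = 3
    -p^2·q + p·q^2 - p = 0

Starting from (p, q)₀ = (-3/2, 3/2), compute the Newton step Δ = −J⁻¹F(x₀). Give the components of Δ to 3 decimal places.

At (-3/2, 3/2): F = (-10.62751, -5.250).
Jacobian J = [[4·p·q + q^2 + 2·q - cos(p) + 5, 2·p^2 + 2·p·q + 2·p], [-2·p·q + q^2 - 1, -p^2 + 2·p·q]].
At the point, J = [[1.17926, -3.000], [5.750, -6.750]] (det J = 9.28998).
Solving J·Δ = −F gives Δ = (-6.026, -5.911).

(-6.026, -5.911)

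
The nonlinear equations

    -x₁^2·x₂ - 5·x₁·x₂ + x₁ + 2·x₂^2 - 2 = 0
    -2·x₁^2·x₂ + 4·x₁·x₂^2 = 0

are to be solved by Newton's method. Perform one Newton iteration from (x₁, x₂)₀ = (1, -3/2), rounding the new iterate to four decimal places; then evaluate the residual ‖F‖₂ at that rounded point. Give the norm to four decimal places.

19.2793

At (1, -3/2): F = (12.5000, 12.0000).
Jacobian J = [[-2·x₁·x₂ - 5·x₂ + 1, -x₁^2 - 5·x₁ + 4·x₂], [-4·x₁·x₂ + 4·x₂^2, -2·x₁^2 + 8·x₁·x₂]].
At the point, J = [[11.5000, -12.0000], [15.0000, -14.0000]] (det J = 19.0000).
Solving J·Δ = −F gives Δ = (1.6316, 2.6053).
Then the next iterate is (x₁, x₂)₁ = (2.6316, 1.1053).
Re-evaluating at (2.6316, 1.1053): F = (-19.123116, -2.449132), so ‖F‖₂ = 19.2793.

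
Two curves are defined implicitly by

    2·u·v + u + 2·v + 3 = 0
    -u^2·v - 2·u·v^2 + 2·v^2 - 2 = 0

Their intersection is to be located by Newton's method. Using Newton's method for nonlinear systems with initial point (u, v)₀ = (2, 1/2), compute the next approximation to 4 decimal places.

(9.0000, -3.1667)

At (2, 1/2): F = (8.0000, -4.5000).
Jacobian J = [[2·v + 1, 2·u + 2], [-2·u·v - 2·v^2, -u^2 - 4·u·v + 4·v]].
At the point, J = [[2.0000, 6.0000], [-2.5000, -6.0000]] (det J = 3.0000).
Solving J·Δ = −F gives Δ = (7.0000, -3.6667).
Then the next iterate is (u, v)₁ = (9.0000, -3.1667).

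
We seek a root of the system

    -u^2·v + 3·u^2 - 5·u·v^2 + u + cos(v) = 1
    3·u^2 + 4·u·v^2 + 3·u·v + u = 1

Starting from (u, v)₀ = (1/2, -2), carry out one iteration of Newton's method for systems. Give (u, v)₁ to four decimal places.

(0.6180, -0.9382)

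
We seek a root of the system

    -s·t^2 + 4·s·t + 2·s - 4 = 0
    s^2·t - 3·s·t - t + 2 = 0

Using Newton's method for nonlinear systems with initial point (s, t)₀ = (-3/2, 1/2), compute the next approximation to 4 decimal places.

(2.6434, 1.8140)

At (-3/2, 1/2): F = (-9.6250, 4.8750).
Jacobian J = [[-t^2 + 4·t + 2, -2·s·t + 4·s], [2·s·t - 3·t, s^2 - 3·s - 1]].
At the point, J = [[3.7500, -4.5000], [-3.0000, 5.7500]] (det J = 8.0625).
Solving J·Δ = −F gives Δ = (4.1434, 1.3140).
Then the next iterate is (s, t)₁ = (2.6434, 1.8140).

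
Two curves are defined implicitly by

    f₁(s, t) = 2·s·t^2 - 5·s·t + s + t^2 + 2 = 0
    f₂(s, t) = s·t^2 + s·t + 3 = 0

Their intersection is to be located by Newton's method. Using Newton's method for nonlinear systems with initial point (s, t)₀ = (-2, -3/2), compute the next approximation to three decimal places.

(1.060, -2.449)

At (-2, -3/2): F = (-21.750, 1.500).
Jacobian J = [[2·t^2 - 5·t + 1, 4·s·t - 5·s + 2·t], [t^2 + t, 2·s·t + s]].
At the point, J = [[13.000, 19.000], [0.750, 4.000]] (det J = 37.750).
Solving J·Δ = −F gives Δ = (3.060, -0.949).
Then the next iterate is (s, t)₁ = (1.060, -2.449).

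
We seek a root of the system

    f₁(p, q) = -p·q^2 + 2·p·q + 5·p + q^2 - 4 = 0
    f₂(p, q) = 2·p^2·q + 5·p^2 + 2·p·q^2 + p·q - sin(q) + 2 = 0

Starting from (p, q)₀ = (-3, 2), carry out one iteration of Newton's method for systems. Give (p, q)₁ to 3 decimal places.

(-2.012, 3.006)

At (-3, 2): F = (-15.000, 52.09070).
Jacobian J = [[-q^2 + 2·q + 5, -2·p·q + 2·p + 2·q], [4·p·q + 10·p + 2·q^2 + q, 2·p^2 + 4·p·q + p - cos(q)]].
At the point, J = [[5.000, 10.000], [-44.000, -8.58385]] (det J = 397.08073).
Solving J·Δ = −F gives Δ = (0.988, 1.006).
Then the next iterate is (p, q)₁ = (-2.012, 3.006).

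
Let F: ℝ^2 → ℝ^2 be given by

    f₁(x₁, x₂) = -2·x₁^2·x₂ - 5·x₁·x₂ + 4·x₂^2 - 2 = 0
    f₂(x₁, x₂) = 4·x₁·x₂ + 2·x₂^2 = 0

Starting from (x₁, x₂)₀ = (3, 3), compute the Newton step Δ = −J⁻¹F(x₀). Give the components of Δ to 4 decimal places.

(-0.9624, -1.7688)

At (3, 3): F = (-65.0000, 54.0000).
Jacobian J = [[-4·x₁·x₂ - 5·x₂, -2·x₁^2 - 5·x₁ + 8·x₂], [4·x₂, 4·x₁ + 4·x₂]].
At the point, J = [[-51.0000, -9.0000], [12.0000, 24.0000]] (det J = -1116.0000).
Solving J·Δ = −F gives Δ = (-0.9624, -1.7688).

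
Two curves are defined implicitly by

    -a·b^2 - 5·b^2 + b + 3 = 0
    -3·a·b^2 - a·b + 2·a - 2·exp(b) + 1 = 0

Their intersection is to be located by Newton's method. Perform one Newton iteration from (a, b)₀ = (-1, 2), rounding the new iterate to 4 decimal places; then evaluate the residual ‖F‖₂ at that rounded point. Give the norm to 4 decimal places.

At (-1, 2): F = (-11.0000, -1.778112).
Jacobian J = [[-b^2, -2·a·b - 10·b + 1], [-3·b^2 - b + 2, -6·a·b - a - 2·exp(b)]].
At the point, J = [[-4.0000, -15.0000], [-12.0000, -1.778112]] (det J = -172.887551).
Solving J·Δ = −F gives Δ = (-0.0411, -0.7224).
Then the next iterate is (a, b)₁ = (-1.0411, 1.2776).
Re-evaluating at (-1.0411, 1.2776): F = (-2.184361, -1.830084), so ‖F‖₂ = 2.8497.

2.8497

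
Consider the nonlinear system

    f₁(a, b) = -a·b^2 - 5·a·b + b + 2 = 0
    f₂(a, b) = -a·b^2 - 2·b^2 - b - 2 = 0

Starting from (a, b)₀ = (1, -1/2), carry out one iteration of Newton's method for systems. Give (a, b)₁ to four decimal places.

(0.8000, 0.6000)

At (1, -1/2): F = (3.7500, -2.2500).
Jacobian J = [[-b^2 - 5·b, -2·a·b - 5·a + 1], [-b^2, -2·a·b - 4·b - 1]].
At the point, J = [[2.2500, -3.0000], [-0.2500, 2.0000]] (det J = 3.7500).
Solving J·Δ = −F gives Δ = (-0.2000, 1.1000).
Then the next iterate is (a, b)₁ = (0.8000, 0.6000).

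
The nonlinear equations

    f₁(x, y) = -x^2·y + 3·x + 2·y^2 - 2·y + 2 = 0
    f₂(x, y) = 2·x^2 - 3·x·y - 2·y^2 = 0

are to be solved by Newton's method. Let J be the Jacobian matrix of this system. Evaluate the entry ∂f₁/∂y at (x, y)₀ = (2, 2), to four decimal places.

2.0000

∂f₁/∂y = -x^2 + 4·y - 2.
At (2, 2) this is 2.0000.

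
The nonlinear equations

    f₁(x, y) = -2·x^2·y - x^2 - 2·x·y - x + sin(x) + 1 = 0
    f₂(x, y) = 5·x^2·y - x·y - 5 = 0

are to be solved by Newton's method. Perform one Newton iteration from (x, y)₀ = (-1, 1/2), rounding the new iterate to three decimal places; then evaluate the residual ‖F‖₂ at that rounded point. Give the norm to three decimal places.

At (-1, 1/2): F = (0.15853, -2.000).
Jacobian J = [[-4·x·y - 2·x - 2·y + cos(x) - 1, -2·x^2 - 2·x], [10·x·y - y, 5·x^2 - x]].
At the point, J = [[2.54030, 0.000], [-5.500, 6.000]] (det J = 15.24181).
Solving J·Δ = −F gives Δ = (-0.062, 0.276).
Then the next iterate is (x, y)₁ = (-1.062, 0.776).
Re-evaluating at (-1.062, 0.776): F = (-0.04137, 0.20015), so ‖F‖₂ = 0.204.

0.204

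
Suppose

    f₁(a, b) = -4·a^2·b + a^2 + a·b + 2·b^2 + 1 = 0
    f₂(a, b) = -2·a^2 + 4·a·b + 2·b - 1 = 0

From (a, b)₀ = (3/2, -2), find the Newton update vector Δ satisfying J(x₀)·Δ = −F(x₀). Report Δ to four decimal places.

(-7.2500, -10.0000)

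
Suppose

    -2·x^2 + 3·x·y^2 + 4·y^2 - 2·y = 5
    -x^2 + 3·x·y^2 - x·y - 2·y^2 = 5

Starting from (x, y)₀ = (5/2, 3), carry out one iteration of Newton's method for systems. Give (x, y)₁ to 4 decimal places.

(3.0033, 1.6783)

At (5/2, 3): F = (80.0000, 30.7500).
Jacobian J = [[-4·x + 3·y^2, 6·x·y + 8·y - 2], [-2·x + 3·y^2 - y, 6·x·y - x - 4·y]].
At the point, J = [[17.0000, 67.0000], [19.0000, 30.5000]] (det J = -754.5000).
Solving J·Δ = −F gives Δ = (0.5033, -1.3217).
Then the next iterate is (x, y)₁ = (3.0033, 1.6783).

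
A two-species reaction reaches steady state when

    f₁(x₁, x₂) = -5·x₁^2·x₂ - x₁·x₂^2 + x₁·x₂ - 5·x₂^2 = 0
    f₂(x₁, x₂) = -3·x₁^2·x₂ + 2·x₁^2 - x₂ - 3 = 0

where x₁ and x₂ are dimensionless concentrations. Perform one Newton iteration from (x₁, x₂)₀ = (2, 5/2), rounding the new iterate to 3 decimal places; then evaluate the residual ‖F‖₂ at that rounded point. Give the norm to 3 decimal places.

27.057

At (2, 5/2): F = (-88.750, -27.500).
Jacobian J = [[-10·x₁·x₂ - x₂^2 + x₂, -5·x₁^2 - 2·x₁·x₂ + x₁ - 10·x₂], [-6·x₁·x₂ + 4·x₁, -3·x₁^2 - 1]].
At the point, J = [[-53.750, -53.000], [-22.000, -13.000]] (det J = -467.250).
Solving J·Δ = −F gives Δ = (-0.650, -1.015).
Then the next iterate is (x₁, x₂)₁ = (1.350, 1.485).
Re-evaluating at (1.350, 1.485): F = (-25.53049, -8.95924), so ‖F‖₂ = 27.057.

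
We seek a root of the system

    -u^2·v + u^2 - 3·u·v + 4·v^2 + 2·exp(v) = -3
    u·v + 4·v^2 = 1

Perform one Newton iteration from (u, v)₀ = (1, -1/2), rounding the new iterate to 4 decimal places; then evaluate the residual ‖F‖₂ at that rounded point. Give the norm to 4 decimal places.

4.7973

At (1, -1/2): F = (8.213061, -0.5000).
Jacobian J = [[-2·u·v + 2·u - 3·v, -u^2 - 3·u + 8·v + 2·exp(v)], [v, u + 8·v]].
At the point, J = [[4.5000, -6.786939], [-0.5000, -3.0000]] (det J = -16.893469).
Solving J·Δ = −F gives Δ = (-1.6594, 0.1099).
Then the next iterate is (u, v)₁ = (-0.6594, -0.3901).
Re-evaluating at (-0.6594, -0.3901): F = (4.795422, -0.134056), so ‖F‖₂ = 4.7973.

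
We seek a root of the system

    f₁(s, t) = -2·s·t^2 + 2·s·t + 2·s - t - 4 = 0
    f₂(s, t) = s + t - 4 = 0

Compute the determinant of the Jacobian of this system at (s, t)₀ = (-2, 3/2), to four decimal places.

-6.5000

J = [[-2·t^2 + 2·t + 2, -4·s·t + 2·s - 1], [1, 1]].
At the point, J = [[0.5000, 7.0000], [1.0000, 1.0000]].
det J = -6.5000.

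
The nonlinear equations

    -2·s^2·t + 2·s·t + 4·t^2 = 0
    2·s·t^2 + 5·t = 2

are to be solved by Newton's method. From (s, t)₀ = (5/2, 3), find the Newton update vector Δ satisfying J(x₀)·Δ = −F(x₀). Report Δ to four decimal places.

At (5/2, 3): F = (13.5000, 58.0000).
Jacobian J = [[-4·s·t + 2·t, -2·s^2 + 2·s + 8·t], [2·t^2, 4·s·t + 5]].
At the point, J = [[-24.0000, 16.5000], [18.0000, 35.0000]] (det J = -1137.0000).
Solving J·Δ = −F gives Δ = (-0.4261, -1.4380).

(-0.4261, -1.4380)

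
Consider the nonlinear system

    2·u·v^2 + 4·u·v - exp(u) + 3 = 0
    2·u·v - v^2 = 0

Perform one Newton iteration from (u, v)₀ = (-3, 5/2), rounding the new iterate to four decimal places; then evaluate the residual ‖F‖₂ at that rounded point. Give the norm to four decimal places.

26.4832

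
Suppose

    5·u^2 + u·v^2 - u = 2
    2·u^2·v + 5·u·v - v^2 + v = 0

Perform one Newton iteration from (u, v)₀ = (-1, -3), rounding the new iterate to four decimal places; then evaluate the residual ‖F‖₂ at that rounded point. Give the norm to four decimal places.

1.7238

At (-1, -3): F = (-5.0000, -3.0000).
Jacobian J = [[10·u + v^2 - 1, 2·u·v], [4·u·v + 5·v, 2·u^2 + 5·u - 2·v + 1]].
At the point, J = [[-2.0000, 6.0000], [-3.0000, 4.0000]] (det J = 10.0000).
Solving J·Δ = −F gives Δ = (0.2000, 0.9000).
Then the next iterate is (u, v)₁ = (-0.8000, -2.1000).
Re-evaluating at (-0.8000, -2.1000): F = (-1.5280, -0.7980), so ‖F‖₂ = 1.7238.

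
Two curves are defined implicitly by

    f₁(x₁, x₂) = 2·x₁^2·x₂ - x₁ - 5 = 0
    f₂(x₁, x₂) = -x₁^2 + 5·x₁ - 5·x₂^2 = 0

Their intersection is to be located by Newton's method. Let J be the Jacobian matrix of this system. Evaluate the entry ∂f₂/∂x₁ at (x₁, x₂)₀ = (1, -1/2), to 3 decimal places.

∂f₂/∂x₁ = -2·x₁ + 5.
At (1, -1/2) this is 3.000.

3.000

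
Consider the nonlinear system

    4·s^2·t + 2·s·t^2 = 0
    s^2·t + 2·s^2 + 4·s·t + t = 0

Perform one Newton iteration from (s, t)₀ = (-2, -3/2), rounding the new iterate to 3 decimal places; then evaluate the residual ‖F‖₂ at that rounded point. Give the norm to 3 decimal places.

2.140

At (-2, -3/2): F = (-33.000, 12.500).
Jacobian J = [[8·s·t + 2·t^2, 4·s^2 + 4·s·t], [2·s·t + 4·s + 4·t, s^2 + 4·s + 1]].
At the point, J = [[28.500, 28.000], [-8.000, -3.000]] (det J = 138.500).
Solving J·Δ = −F gives Δ = (1.812, -0.666).
Then the next iterate is (s, t)₁ = (-0.188, -2.166).
Re-evaluating at (-0.188, -2.166): F = (-2.07025, -0.54304), so ‖F‖₂ = 2.140.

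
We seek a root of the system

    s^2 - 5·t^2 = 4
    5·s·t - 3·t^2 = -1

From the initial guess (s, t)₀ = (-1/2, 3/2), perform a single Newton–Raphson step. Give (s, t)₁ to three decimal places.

At (-1/2, 3/2): F = (-15.000, -9.500).
Jacobian J = [[2·s, -10·t], [5·t, 5·s - 6·t]].
At the point, J = [[-1.000, -15.000], [7.500, -11.500]] (det J = 124.000).
Solving J·Δ = −F gives Δ = (-0.242, -0.984).
Then the next iterate is (s, t)₁ = (-0.742, 0.516).

(-0.742, 0.516)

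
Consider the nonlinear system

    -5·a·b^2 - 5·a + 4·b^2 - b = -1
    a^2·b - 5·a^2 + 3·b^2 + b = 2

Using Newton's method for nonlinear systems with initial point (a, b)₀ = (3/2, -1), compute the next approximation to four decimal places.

(0.7196, -0.8007)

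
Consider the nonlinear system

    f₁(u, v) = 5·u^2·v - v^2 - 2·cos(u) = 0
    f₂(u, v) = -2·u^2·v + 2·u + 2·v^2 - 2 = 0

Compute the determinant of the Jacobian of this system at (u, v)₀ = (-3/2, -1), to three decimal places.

J = [[10·u·v + 2·sin(u), 5·u^2 - 2·v], [-4·u·v + 2, -2·u^2 + 4·v]].
At the point, J = [[13.00501, 13.250], [-4.000, -8.500]].
det J = -57.543.

-57.543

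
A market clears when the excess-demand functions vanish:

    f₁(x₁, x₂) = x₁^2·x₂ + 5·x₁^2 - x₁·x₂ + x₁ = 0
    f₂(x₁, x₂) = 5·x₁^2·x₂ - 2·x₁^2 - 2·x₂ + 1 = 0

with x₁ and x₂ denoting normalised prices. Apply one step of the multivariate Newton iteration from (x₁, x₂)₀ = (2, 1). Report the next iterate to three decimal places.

(0.995, 1.059)

At (2, 1): F = (24.000, 11.000).
Jacobian J = [[2·x₁·x₂ + 10·x₁ - x₂ + 1, x₁^2 - x₁], [10·x₁·x₂ - 4·x₁, 5·x₁^2 - 2]].
At the point, J = [[24.000, 2.000], [12.000, 18.000]] (det J = 408.000).
Solving J·Δ = −F gives Δ = (-1.005, 0.059).
Then the next iterate is (x₁, x₂)₁ = (0.995, 1.059).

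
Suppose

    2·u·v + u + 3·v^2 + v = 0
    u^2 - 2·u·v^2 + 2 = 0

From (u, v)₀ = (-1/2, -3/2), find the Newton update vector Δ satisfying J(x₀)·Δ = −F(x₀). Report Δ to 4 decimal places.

At (-1/2, -3/2): F = (6.2500, 4.5000).
Jacobian J = [[2·v + 1, 2·u + 6·v + 1], [2·u - 2·v^2, -4·u·v]].
At the point, J = [[-2.0000, -9.0000], [-5.5000, -3.0000]] (det J = -43.5000).
Solving J·Δ = −F gives Δ = (0.5000, 0.5833).

(0.5000, 0.5833)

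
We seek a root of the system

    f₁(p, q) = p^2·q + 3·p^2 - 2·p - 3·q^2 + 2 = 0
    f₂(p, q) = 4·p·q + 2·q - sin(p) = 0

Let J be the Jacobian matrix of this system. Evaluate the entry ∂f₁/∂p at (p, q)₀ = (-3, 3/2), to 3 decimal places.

∂f₁/∂p = 2·p·q + 6·p - 2.
At (-3, 3/2) this is -29.000.

-29.000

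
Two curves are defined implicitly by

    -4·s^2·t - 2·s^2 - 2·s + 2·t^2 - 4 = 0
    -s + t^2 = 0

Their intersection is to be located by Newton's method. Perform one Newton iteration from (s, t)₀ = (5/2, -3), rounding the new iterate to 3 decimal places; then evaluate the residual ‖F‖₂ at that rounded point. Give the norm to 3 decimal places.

At (5/2, -3): F = (71.500, 6.500).
Jacobian J = [[-8·s·t - 4·s - 2, -4·s^2 + 4·t], [-1, 2·t]].
At the point, J = [[48.000, -37.000], [-1.000, -6.000]] (det J = -325.000).
Solving J·Δ = −F gives Δ = (-0.580, 1.180).
Then the next iterate is (s, t)₁ = (1.920, -1.820).
Re-evaluating at (1.920, -1.820): F = (18.24899, 1.39240), so ‖F‖₂ = 18.302.

18.302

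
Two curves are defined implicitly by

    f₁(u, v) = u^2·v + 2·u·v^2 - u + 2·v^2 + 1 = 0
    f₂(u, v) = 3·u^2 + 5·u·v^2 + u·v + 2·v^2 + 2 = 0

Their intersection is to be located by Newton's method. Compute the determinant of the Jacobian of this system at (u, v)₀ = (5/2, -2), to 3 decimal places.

J = [[2·u·v + 2·v^2 - 1, u^2 + 4·u·v + 4·v], [6·u + 5·v^2 + v, 10·u·v + u + 4·v]].
At the point, J = [[-3.000, -21.750], [33.000, -55.500]].
det J = 884.250.

884.250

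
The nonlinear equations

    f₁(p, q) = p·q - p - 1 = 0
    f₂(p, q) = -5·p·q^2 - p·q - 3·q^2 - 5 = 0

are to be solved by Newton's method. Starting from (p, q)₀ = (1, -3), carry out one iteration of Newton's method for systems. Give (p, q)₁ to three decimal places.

(-0.103, -2.411)

At (1, -3): F = (-5.000, -74.000).
Jacobian J = [[q - 1, p], [-5·q^2 - q, -10·p·q - p - 6·q]].
At the point, J = [[-4.000, 1.000], [-42.000, 47.000]] (det J = -146.000).
Solving J·Δ = −F gives Δ = (-1.103, 0.589).
Then the next iterate is (p, q)₁ = (-0.103, -2.411).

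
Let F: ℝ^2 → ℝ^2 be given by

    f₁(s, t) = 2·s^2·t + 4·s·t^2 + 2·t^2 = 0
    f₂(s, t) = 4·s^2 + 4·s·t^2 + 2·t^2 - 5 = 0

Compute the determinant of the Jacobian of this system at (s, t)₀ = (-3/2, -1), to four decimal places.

180.0000

J = [[4·s·t + 4·t^2, 2·s^2 + 8·s·t + 4·t], [8·s + 4·t^2, 8·s·t + 4·t]].
At the point, J = [[10.0000, 12.5000], [-8.0000, 8.0000]].
det J = 180.0000.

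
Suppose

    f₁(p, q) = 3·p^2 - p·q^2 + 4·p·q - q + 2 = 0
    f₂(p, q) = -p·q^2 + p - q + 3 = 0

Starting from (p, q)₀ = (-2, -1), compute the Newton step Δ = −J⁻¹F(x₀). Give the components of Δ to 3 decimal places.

At (-2, -1): F = (25.000, 4.000).
Jacobian J = [[6·p - q^2 + 4·q, -2·p·q + 4·p - 1], [-q^2 + 1, -2·p·q - 1]].
At the point, J = [[-17.000, -13.000], [0.000, -5.000]] (det J = 85.000).
Solving J·Δ = −F gives Δ = (0.859, 0.800).

(0.859, 0.800)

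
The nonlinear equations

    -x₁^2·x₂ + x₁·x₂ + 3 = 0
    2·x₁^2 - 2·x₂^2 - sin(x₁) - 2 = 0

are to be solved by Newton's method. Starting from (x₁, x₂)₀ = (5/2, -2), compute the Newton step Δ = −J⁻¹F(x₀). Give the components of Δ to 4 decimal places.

(-0.8720, 0.9397)

At (5/2, -2): F = (10.5000, 1.901528).
Jacobian J = [[-2·x₁·x₂ + x₂, -x₁^2 + x₁], [4·x₁ - cos(x₁), -4·x₂]].
At the point, J = [[8.0000, -3.7500], [10.801144, 8.0000]] (det J = 104.504289).
Solving J·Δ = −F gives Δ = (-0.8720, 0.9397).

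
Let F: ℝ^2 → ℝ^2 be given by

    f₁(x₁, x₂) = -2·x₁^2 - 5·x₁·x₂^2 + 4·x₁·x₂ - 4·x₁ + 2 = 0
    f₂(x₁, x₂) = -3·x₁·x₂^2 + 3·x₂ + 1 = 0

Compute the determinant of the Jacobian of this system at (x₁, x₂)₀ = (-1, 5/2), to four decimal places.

J = [[-4·x₁ - 5·x₂^2 + 4·x₂ - 4, -10·x₁·x₂ + 4·x₁], [-3·x₂^2, -6·x₁·x₂ + 3]].
At the point, J = [[-21.2500, 21.0000], [-18.7500, 18.0000]].
det J = 11.2500.

11.2500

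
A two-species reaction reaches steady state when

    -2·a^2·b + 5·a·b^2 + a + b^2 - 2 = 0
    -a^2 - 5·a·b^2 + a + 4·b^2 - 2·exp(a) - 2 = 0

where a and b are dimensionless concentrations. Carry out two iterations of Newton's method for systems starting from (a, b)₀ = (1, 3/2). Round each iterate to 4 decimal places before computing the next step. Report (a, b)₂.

(0.1347, 1.0357)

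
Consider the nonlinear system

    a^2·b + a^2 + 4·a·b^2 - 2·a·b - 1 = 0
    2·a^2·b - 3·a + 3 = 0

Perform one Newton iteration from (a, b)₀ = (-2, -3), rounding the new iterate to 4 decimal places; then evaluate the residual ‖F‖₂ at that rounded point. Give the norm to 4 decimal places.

At (-2, -3): F = (-93.0000, -15.0000).
Jacobian J = [[2·a·b + 2·a + 4·b^2 - 2·b, a^2 + 8·a·b - 2·a], [4·a·b - 3, 2·a^2]].
At the point, J = [[50.0000, 56.0000], [21.0000, 8.0000]] (det J = -776.0000).
Solving J·Δ = −F gives Δ = (0.1237, 1.5503).
Then the next iterate is (a, b)₁ = (-1.8763, -1.4497).
Re-evaluating at (-1.8763, -1.4497): F = (-23.796468, -1.578443), so ‖F‖₂ = 23.8488.

23.8488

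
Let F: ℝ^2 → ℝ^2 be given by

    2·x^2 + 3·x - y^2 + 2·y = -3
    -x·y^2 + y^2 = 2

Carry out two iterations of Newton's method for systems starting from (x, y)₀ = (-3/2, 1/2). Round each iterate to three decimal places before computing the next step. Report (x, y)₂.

At (-3/2, 1/2): F = (3.750, -1.375).
Jacobian J = [[4·x + 3, -2·y + 2], [-y^2, -2·x·y + 2·y]].
At the point, J = [[-3.000, 1.000], [-0.250, 2.500]] (det J = -7.250).
Solving J·Δ = −F gives Δ = (1.483, 0.698).
Then the next iterate is (x, y)₁ = (-0.017, 1.198).
Round to (-0.017, 1.198) and repeat: F = (3.91037, -0.54040), J = [[2.932, -0.396], [-1.43520, 2.43673]].
Δ = (-1.416, -0.612), so (x, y)₂ = (-1.433, 0.586).

(-1.433, 0.586)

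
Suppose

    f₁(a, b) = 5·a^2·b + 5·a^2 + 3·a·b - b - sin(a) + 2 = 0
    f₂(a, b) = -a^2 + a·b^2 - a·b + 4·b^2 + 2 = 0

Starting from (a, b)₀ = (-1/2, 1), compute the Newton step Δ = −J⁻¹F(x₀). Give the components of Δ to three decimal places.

At (-1/2, 1): F = (2.47943, 5.750).
Jacobian J = [[10·a·b + 10·a + 3·b - cos(a), 5·a^2 + 3·a - 1], [-2·a + b^2 - b, 2·a·b - a + 8·b]].
At the point, J = [[-7.87758, -1.250], [1.000, 7.500]] (det J = -57.83187).
Solving J·Δ = −F gives Δ = (0.446, -0.826).

(0.446, -0.826)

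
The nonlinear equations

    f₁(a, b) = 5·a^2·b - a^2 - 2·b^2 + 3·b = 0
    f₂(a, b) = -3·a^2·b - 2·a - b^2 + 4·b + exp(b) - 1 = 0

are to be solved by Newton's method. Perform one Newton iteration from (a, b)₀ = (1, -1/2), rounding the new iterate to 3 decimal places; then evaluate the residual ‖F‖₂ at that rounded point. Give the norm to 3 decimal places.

6.433

At (1, -1/2): F = (-5.500, -3.14347).
Jacobian J = [[10·a·b - 2·a, 5·a^2 - 4·b + 3], [-6·a·b - 2, -3·a^2 - 2·b + exp(b) + 4]].
At the point, J = [[-7.000, 10.000], [1.000, 2.60653]] (det J = -28.24571).
Solving J·Δ = −F gives Δ = (0.605, 0.974).
Then the next iterate is (a, b)₁ = (1.605, 0.474).
Re-evaluating at (1.605, 0.474): F = (4.50180, -4.59538), so ‖F‖₂ = 6.433.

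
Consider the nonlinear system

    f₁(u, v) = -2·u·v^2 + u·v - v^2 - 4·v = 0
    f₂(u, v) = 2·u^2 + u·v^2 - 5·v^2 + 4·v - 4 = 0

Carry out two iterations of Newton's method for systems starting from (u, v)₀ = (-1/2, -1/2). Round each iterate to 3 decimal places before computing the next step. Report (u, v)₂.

At (-1/2, -1/2): F = (2.250, -6.875).
Jacobian J = [[-2·v^2 + v, -4·u·v + u - 2·v - 4], [4·u + v^2, 2·u·v - 10·v + 4]].
At the point, J = [[-1.000, -4.500], [-1.750, 9.500]] (det J = -17.375).
Solving J·Δ = −F gives Δ = (-0.550, 0.622).
Then the next iterate is (u, v)₁ = (-1.050, 0.122).
Round to (-1.050, 0.122) and repeat: F = (-0.59973, -1.39705), J = [[0.09223, -4.78160], [-4.18512, 2.52380]].
Δ = (-0.414, -0.133), so (u, v)₂ = (-1.464, -0.011).

(-1.464, -0.011)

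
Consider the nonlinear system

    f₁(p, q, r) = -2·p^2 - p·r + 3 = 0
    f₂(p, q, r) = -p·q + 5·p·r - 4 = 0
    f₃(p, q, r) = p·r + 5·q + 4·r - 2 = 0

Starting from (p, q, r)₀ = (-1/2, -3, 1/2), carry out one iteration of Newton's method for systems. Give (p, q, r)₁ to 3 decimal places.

(-1.246, 2.407, -2.761)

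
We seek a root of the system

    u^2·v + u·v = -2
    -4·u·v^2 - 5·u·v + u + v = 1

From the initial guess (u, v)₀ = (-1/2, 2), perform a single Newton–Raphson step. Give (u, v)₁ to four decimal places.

At (-1/2, 2): F = (1.5000, 13.5000).
Jacobian J = [[2·u·v + v, u^2 + u], [-4·v^2 - 5·v + 1, -8·u·v - 5·u + 1]].
At the point, J = [[0.0000, -0.2500], [-25.0000, 11.5000]] (det J = -6.2500).
Solving J·Δ = −F gives Δ = (3.3000, 6.0000).
Then the next iterate is (u, v)₁ = (2.8000, 8.0000).

(2.8000, 8.0000)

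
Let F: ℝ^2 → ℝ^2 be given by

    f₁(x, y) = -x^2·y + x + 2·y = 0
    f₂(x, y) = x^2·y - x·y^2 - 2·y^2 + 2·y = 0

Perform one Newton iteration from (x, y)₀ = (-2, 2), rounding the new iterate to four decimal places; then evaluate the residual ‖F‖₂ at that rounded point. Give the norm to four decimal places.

At (-2, 2): F = (-6.0000, 12.0000).
Jacobian J = [[-2·x·y + 1, -x^2 + 2], [2·x·y - y^2, x^2 - 2·x·y - 4·y + 2]].
At the point, J = [[9.0000, -2.0000], [-12.0000, 6.0000]] (det J = 30.0000).
Solving J·Δ = −F gives Δ = (0.4000, -1.2000).
Then the next iterate is (x, y)₁ = (-1.6000, 0.8000).
Re-evaluating at (-1.6000, 0.8000): F = (-2.0480, 3.3920), so ‖F‖₂ = 3.9623.

3.9623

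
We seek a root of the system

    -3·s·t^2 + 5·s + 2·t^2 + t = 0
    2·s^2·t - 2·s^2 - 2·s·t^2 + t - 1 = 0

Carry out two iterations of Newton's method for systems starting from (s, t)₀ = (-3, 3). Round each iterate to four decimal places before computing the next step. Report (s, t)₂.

(-1.4467, 1.4113)

At (-3, 3): F = (87.0000, 92.0000).
Jacobian J = [[-3·t^2 + 5, -6·s·t + 4·t + 1], [4·s·t - 4·s - 2·t^2, 2·s^2 - 4·s·t + 1]].
At the point, J = [[-22.0000, 67.0000], [-42.0000, 55.0000]] (det J = 1604.0000).
Solving J·Δ = −F gives Δ = (0.8597, -1.0162).
Then the next iterate is (s, t)₁ = (-2.1403, 1.9838).
Round to (-2.1403, 1.9838) and repeat: F = (24.422436, 26.843288), J = [[-6.806387, 34.410763], [-16.293433, 27.145477]].
Δ = (0.6936, -0.5725), so (s, t)₂ = (-1.4467, 1.4113).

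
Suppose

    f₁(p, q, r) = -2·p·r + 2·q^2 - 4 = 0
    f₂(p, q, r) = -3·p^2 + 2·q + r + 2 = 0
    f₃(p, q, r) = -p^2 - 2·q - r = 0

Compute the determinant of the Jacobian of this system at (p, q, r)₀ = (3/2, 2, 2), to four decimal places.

-168.0000

J = [[-2·r, 4·q, -2·p], [-6·p, 2, 1], [-2·p, -2, -1]].
At the point, J = [[-4.0000, 8.0000, -3.0000], [-9.0000, 2.0000, 1.0000], [-3.0000, -2.0000, -1.0000]].
det J = -168.0000.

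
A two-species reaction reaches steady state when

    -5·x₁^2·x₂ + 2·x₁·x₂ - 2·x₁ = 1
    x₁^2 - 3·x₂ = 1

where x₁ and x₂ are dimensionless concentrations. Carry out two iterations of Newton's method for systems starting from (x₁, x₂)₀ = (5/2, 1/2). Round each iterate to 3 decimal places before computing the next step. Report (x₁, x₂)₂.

At (5/2, 1/2): F = (-19.125, 3.750).
Jacobian J = [[-10·x₁·x₂ + 2·x₂ - 2, -5·x₁^2 + 2·x₁], [2·x₁, -3]].
At the point, J = [[-13.500, -26.250], [5.000, -3.000]] (det J = 171.750).
Solving J·Δ = −F gives Δ = (-0.907, -0.262).
Then the next iterate is (x₁, x₂)₁ = (1.593, 0.238).
Round to (1.593, 0.238) and repeat: F = (-6.44753, 0.82365), J = [[-5.31534, -9.50225], [3.186, -3.000]].
Δ = (-0.588, -0.350), so (x₁, x₂)₂ = (1.005, -0.112).

(1.005, -0.112)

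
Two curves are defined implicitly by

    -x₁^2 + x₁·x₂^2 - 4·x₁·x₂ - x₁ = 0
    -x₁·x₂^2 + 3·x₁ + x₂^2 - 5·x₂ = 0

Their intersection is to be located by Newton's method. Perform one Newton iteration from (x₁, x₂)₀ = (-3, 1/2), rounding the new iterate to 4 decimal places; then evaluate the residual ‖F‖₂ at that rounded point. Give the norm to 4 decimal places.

4.7235

At (-3, 1/2): F = (-0.7500, -10.5000).
Jacobian J = [[-2·x₁ + x₂^2 - 4·x₂ - 1, 2·x₁·x₂ - 4·x₁], [-x₂^2 + 3, -2·x₁·x₂ + 2·x₂ - 5]].
At the point, J = [[3.2500, 9.0000], [2.7500, -1.0000]] (det J = -28.0000).
Solving J·Δ = −F gives Δ = (3.4018, -1.1451).
Then the next iterate is (x₁, x₂)₁ = (0.4018, -0.6451).
Re-evaluating at (0.4018, -0.6451): F = (0.640772, 4.679843), so ‖F‖₂ = 4.7235.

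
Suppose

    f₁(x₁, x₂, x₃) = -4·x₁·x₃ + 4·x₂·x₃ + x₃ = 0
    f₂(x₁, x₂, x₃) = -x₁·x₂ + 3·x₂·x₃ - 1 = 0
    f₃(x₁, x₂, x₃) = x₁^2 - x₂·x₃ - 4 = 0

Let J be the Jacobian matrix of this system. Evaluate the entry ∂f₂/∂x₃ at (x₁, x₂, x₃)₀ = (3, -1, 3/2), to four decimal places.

∂f₂/∂x₃ = 3·x₂.
At (3, -1, 3/2) this is -3.0000.

-3.0000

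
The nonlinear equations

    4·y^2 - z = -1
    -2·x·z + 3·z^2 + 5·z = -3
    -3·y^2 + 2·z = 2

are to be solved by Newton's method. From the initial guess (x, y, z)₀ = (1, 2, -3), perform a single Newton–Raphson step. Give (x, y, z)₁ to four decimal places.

(7.5000, 1.0000, 1.0000)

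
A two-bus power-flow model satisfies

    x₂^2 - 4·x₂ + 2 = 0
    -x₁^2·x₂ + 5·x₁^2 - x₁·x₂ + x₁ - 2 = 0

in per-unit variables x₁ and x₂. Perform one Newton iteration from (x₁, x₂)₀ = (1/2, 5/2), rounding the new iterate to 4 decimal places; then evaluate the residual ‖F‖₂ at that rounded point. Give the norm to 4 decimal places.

At (1/2, 5/2): F = (-1.7500, -2.1250).
Jacobian J = [[0, 2·x₂ - 4], [-2·x₁·x₂ + 10·x₁ - x₂ + 1, -x₁^2 - x₁]].
At the point, J = [[0.0000, 1.0000], [1.0000, -0.7500]] (det J = -1.0000).
Solving J·Δ = −F gives Δ = (3.4375, 1.7500).
Then the next iterate is (x₁, x₂)₁ = (3.9375, 4.2500).
Re-evaluating at (3.9375, 4.2500): F = (3.0625, -3.168945), so ‖F‖₂ = 4.4069.

4.4069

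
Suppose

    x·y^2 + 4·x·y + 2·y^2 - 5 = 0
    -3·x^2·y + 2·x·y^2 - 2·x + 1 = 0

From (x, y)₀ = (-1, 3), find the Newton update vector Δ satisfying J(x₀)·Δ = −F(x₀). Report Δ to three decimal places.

(0.439, -0.606)

At (-1, 3): F = (-8.000, -24.000).
Jacobian J = [[y^2 + 4·y, 2·x·y + 4·x + 4·y], [-6·x·y + 2·y^2 - 2, -3·x^2 + 4·x·y]].
At the point, J = [[21.000, 2.000], [34.000, -15.000]] (det J = -383.000).
Solving J·Δ = −F gives Δ = (0.439, -0.606).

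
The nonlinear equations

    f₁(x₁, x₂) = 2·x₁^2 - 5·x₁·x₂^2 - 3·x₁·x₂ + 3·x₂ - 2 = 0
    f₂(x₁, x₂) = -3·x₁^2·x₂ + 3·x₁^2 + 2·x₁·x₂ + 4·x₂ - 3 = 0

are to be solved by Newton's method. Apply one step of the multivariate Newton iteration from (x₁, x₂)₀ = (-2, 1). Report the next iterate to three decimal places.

(-0.410, 1.015)

At (-2, 1): F = (25.000, -3.000).
Jacobian J = [[4·x₁ - 5·x₂^2 - 3·x₂, -10·x₁·x₂ - 3·x₁ + 3], [-6·x₁·x₂ + 6·x₁ + 2·x₂, -3·x₁^2 + 2·x₁ + 4]].
At the point, J = [[-16.000, 29.000], [2.000, -12.000]] (det J = 134.000).
Solving J·Δ = −F gives Δ = (1.590, 0.015).
Then the next iterate is (x₁, x₂)₁ = (-0.410, 1.015).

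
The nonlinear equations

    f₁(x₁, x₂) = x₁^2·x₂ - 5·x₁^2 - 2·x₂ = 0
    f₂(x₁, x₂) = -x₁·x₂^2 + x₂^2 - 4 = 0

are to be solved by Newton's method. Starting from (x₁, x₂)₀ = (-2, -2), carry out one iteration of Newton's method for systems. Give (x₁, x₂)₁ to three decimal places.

At (-2, -2): F = (-24.000, 8.000).
Jacobian J = [[2·x₁·x₂ - 10·x₁, x₁^2 - 2], [-x₂^2, -2·x₁·x₂ + 2·x₂]].
At the point, J = [[28.000, 2.000], [-4.000, -12.000]] (det J = -328.000).
Solving J·Δ = −F gives Δ = (0.829, 0.390).
Then the next iterate is (x₁, x₂)₁ = (-1.171, -1.610).

(-1.171, -1.610)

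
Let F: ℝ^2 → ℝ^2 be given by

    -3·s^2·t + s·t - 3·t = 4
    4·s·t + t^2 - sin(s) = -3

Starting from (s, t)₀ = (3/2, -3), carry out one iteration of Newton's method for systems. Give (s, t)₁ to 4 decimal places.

At (3/2, -3): F = (20.7500, -6.997495).
Jacobian J = [[-6·s·t + t, -3·s^2 + s - 3], [4·t - cos(s), 4·s + 2·t]].
At the point, J = [[24.0000, -8.2500], [-12.070737, 0.0000]] (det J = -99.583582).
Solving J·Δ = −F gives Δ = (-0.5797, 0.8287).
Then the next iterate is (s, t)₁ = (0.9203, -2.1713).

(0.9203, -2.1713)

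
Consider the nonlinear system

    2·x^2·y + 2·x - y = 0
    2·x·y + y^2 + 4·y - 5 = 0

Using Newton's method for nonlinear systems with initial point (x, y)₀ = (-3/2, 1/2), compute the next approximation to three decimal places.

At (-3/2, 1/2): F = (-1.250, -4.250).
Jacobian J = [[4·x·y + 2, 2·x^2 - 1], [2·y, 2·x + 2·y + 4]].
At the point, J = [[-1.000, 3.500], [1.000, 2.000]] (det J = -5.500).
Solving J·Δ = −F gives Δ = (2.250, 1.000).
Then the next iterate is (x, y)₁ = (0.750, 1.500).

(0.750, 1.500)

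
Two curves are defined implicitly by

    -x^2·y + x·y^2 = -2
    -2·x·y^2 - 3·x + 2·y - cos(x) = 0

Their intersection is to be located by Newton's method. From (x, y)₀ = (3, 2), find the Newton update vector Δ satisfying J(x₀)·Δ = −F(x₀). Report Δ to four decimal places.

(-0.8248, -0.8661)

At (3, 2): F = (-4.0000, -28.010008).
Jacobian J = [[-2·x·y + y^2, -x^2 + 2·x·y], [-2·y^2 + sin(x) - 3, -4·x·y + 2]].
At the point, J = [[-8.0000, 3.0000], [-10.858880, -22.0000]] (det J = 208.576640).
Solving J·Δ = −F gives Δ = (-0.8248, -0.8661).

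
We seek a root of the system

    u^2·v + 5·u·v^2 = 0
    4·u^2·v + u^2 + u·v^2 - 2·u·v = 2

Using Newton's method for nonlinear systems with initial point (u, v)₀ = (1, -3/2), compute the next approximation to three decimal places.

At (1, -3/2): F = (9.750, -1.750).
Jacobian J = [[2·u·v + 5·v^2, u^2 + 10·u·v], [8·u·v + 2·u + v^2 - 2·v, 4·u^2 + 2·u·v - 2·u]].
At the point, J = [[8.250, -14.000], [-4.750, -1.000]] (det J = -74.750).
Solving J·Δ = −F gives Δ = (-0.458, 0.426).
Then the next iterate is (u, v)₁ = (0.542, -1.074).

(0.542, -1.074)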